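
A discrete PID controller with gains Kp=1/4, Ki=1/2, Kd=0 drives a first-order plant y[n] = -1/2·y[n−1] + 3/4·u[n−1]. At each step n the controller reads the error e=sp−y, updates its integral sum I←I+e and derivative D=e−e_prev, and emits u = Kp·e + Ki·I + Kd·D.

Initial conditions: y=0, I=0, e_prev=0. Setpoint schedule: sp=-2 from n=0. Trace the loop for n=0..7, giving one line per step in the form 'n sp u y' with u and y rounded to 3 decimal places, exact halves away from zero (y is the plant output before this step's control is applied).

(exact arithmetic carried between steps; '≈' marks a value shown rounded to 6 d.p. or computed from one; I and e_prev carry over from the previous line; the table rounds u and y to 3 d.p., halves away from zero)
n=0: y=0, sp=-2, e=sp−y=-2; I=-2, D=e−e_prev=-2; u=1/4·(-2)+1/2·(-2)+0·(-2)=-1.5; next y=-1/2·0+3/4·(-1.5)=-1.125
n=1: y=-1.125, sp=-2, e=sp−y=-0.875; I=-2.875, D=e−e_prev=1.125; u=1/4·(-0.875)+1/2·(-2.875)+0·1.125=-1.65625; next y=-1/2·(-1.125)+3/4·(-1.65625)≈-0.679688
n=2: y≈-0.679688, sp=-2, e=sp−y≈-1.320313; I≈-4.195313, D=e−e_prev≈-0.445313; u=1/4·(-1.320313)+1/2·(-4.195313)+0·(-0.445313)≈-2.427734; next y=-1/2·(-0.679688)+3/4·(-2.427734)≈-1.480957
n=3: y≈-1.480957, sp=-2, e=sp−y≈-0.519043; I≈-4.714355, D=e−e_prev≈0.801270; u=1/4·(-0.519043)+1/2·(-4.714355)+0·0.801270≈-2.486938; next y=-1/2·(-1.480957)+3/4·(-2.486938)≈-1.124725
n=4: y≈-1.124725, sp=-2, e=sp−y≈-0.875275; I≈-5.589630, D=e−e_prev≈-0.356232; u=1/4·(-0.875275)+1/2·(-5.589630)+0·(-0.356232)≈-3.013634; next y=-1/2·(-1.124725)+3/4·(-3.013634)≈-1.697863
n=5: y≈-1.697863, sp=-2, e=sp−y≈-0.302137; I≈-5.891768, D=e−e_prev≈0.573137; u=1/4·(-0.302137)+1/2·(-5.891768)+0·0.573137≈-3.021418; next y=-1/2·(-1.697863)+3/4·(-3.021418)≈-1.417132
n=6: y≈-1.417132, sp=-2, e=sp−y≈-0.582868; I≈-6.474635, D=e−e_prev≈-0.280730; u=1/4·(-0.582868)+1/2·(-6.474635)+0·(-0.280730)≈-3.383035; next y=-1/2·(-1.417132)+3/4·(-3.383035)≈-1.828710
n=7: y≈-1.828710, sp=-2, e=sp−y≈-0.171290; I≈-6.645925, D=e−e_prev≈0.411578; u=1/4·(-0.171290)+1/2·(-6.645925)+0·0.411578≈-3.365785; next y=-1/2·(-1.828710)+3/4·(-3.365785)≈-1.609984

0 -2 -1.500 0.000
1 -2 -1.656 -1.125
2 -2 -2.428 -0.680
3 -2 -2.487 -1.481
4 -2 -3.014 -1.125
5 -2 -3.021 -1.698
6 -2 -3.383 -1.417
7 -2 -3.366 -1.829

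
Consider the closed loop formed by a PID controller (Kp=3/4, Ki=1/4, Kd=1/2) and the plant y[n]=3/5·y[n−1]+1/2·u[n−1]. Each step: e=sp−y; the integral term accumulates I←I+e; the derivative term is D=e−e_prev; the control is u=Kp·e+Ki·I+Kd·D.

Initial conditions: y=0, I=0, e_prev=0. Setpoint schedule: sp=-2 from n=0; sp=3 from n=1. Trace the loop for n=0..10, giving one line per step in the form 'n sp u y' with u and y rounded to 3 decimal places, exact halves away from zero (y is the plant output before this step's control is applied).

(exact arithmetic carried between steps; '≈' marks a value shown rounded to 6 d.p. or computed from one; I and e_prev carry over from the previous line; the table rounds u and y to 3 d.p., halves away from zero)
n=0: y=0, sp=-2, e=sp−y=-2; I=-2, D=e−e_prev=-2; u=3/4·(-2)+1/4·(-2)+1/2·(-2)=-3; next y=3/5·0+1/2·(-3)=-1.5
n=1: y=-1.5, sp=3, e=sp−y=4.5; I=2.5, D=e−e_prev=6.5; u=3/4·4.5+1/4·2.5+1/2·6.5=7.25; next y=3/5·(-1.5)+1/2·7.25=2.725
n=2: y=2.725, sp=3, e=sp−y=0.275; I=2.775, D=e−e_prev=-4.225; u=3/4·0.275+1/4·2.775+1/2·(-4.225)=-1.2125; next y=3/5·2.725+1/2·(-1.2125)=1.02875
n=3: y=1.02875, sp=3, e=sp−y=1.97125; I=4.74625, D=e−e_prev=1.69625; u=3/4·1.97125+1/4·4.74625+1/2·1.69625=3.513125; next y=3/5·1.02875+1/2·3.513125≈2.373813
n=4: y≈2.373813, sp=3, e=sp−y≈0.626188; I≈5.372438, D=e−e_prev≈-1.345063; u=3/4·0.626188+1/4·5.372438+1/2·(-1.345063)≈1.140219; next y=3/5·2.373813+1/2·1.140219≈1.994397
n=5: y≈1.994397, sp=3, e=sp−y≈1.005603; I≈6.378041, D=e−e_prev≈0.379416; u=3/4·1.005603+1/4·6.378041+1/2·0.379416≈2.538420; next y=3/5·1.994397+1/2·2.538420≈2.465848
n=6: y≈2.465848, sp=3, e=sp−y≈0.534152; I≈6.912192, D=e−e_prev≈-0.471451; u=3/4·0.534152+1/4·6.912192+1/2·(-0.471451)≈1.892936; next y=3/5·2.465848+1/2·1.892936≈2.425977
n=7: y≈2.425977, sp=3, e=sp−y≈0.574023; I≈7.486215, D=e−e_prev≈0.039871; u=3/4·0.574023+1/4·7.486215+1/2·0.039871≈2.322007; next y=3/5·2.425977+1/2·2.322007≈2.616590
n=8: y≈2.616590, sp=3, e=sp−y≈0.383410; I≈7.869626, D=e−e_prev≈-0.190613; u=3/4·0.383410+1/4·7.869626+1/2·(-0.190613)≈2.159658; next y=3/5·2.616590+1/2·2.159658≈2.649783
n=9: y≈2.649783, sp=3, e=sp−y≈0.350217; I≈8.219843, D=e−e_prev≈-0.033193; u=3/4·0.350217+1/4·8.219843+1/2·(-0.033193)≈2.301027; next y=3/5·2.649783+1/2·2.301027≈2.740383
n=10: y≈2.740383, sp=3, e=sp−y≈0.259617; I≈8.479460, D=e−e_prev≈-0.090600; u=3/4·0.259617+1/4·8.479460+1/2·(-0.090600)≈2.269277; next y=3/5·2.740383+1/2·2.269277≈2.778869

0 -2 -3.000 0.000
1 3 7.250 -1.500
2 3 -1.213 2.725
3 3 3.513 1.029
4 3 1.140 2.374
5 3 2.538 1.994
6 3 1.893 2.466
7 3 2.322 2.426
8 3 2.160 2.617
9 3 2.301 2.650
10 3 2.269 2.740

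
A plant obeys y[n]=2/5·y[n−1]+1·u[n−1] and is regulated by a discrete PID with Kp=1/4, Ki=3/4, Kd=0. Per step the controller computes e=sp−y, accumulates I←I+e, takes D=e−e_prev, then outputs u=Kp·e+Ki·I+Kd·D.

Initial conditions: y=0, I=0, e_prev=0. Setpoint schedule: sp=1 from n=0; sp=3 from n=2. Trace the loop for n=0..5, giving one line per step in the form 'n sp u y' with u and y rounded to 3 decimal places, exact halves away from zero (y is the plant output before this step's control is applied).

0 1 1.000 0.000
1 1 0.750 1.000
2 3 2.600 1.150
3 3 2.078 3.060
4 3 1.791 3.302
5 3 1.755 3.112

(exact arithmetic carried between steps; '≈' marks a value shown rounded to 6 d.p. or computed from one; I and e_prev carry over from the previous line; the table rounds u and y to 3 d.p., halves away from zero)
n=0: y=0, sp=1, e=sp−y=1; I=1, D=e−e_prev=1; u=1/4·1+3/4·1+0·1=1; next y=2/5·0+1·1=1
n=1: y=1, sp=1, e=sp−y=0; I=1, D=e−e_prev=-1; u=1/4·0+3/4·1+0·(-1)=0.75; next y=2/5·1+1·0.75=1.15
n=2: y=1.15, sp=3, e=sp−y=1.85; I=2.85, D=e−e_prev=1.85; u=1/4·1.85+3/4·2.85+0·1.85=2.6; next y=2/5·1.15+1·2.6=3.06
n=3: y=3.06, sp=3, e=sp−y=-0.06; I=2.79, D=e−e_prev=-1.91; u=1/4·(-0.06)+3/4·2.79+0·(-1.91)=2.0775; next y=2/5·3.06+1·2.0775=3.3015
n=4: y=3.3015, sp=3, e=sp−y=-0.3015; I=2.4885, D=e−e_prev=-0.2415; u=1/4·(-0.3015)+3/4·2.4885+0·(-0.2415)=1.791; next y=2/5·3.3015+1·1.791=3.1116
n=5: y=3.1116, sp=3, e=sp−y=-0.1116; I=2.3769, D=e−e_prev=0.1899; u=1/4·(-0.1116)+3/4·2.3769+0·0.1899=1.754775; next y=2/5·3.1116+1·1.754775=2.999415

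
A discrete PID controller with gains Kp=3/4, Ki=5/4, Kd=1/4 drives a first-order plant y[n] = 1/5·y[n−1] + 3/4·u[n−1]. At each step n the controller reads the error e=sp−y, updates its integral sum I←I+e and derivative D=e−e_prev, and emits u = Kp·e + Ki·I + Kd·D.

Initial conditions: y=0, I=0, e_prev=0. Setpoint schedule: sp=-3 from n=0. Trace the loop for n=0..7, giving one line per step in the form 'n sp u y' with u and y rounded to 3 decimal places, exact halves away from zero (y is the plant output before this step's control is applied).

(exact arithmetic carried between steps; '≈' marks a value shown rounded to 6 d.p. or computed from one; I and e_prev carry over from the previous line; the table rounds u and y to 3 d.p., halves away from zero)
n=0: y=0, sp=-3, e=sp−y=-3; I=-3, D=e−e_prev=-3; u=3/4·(-3)+5/4·(-3)+1/4·(-3)=-6.75; next y=1/5·0+3/4·(-6.75)=-5.0625
n=1: y=-5.0625, sp=-3, e=sp−y=2.0625; I=-0.9375, D=e−e_prev=5.0625; u=3/4·2.0625+5/4·(-0.9375)+1/4·5.0625=1.640625; next y=1/5·(-5.0625)+3/4·1.640625≈0.217969
n=2: y≈0.217969, sp=-3, e=sp−y≈-3.217969; I≈-4.155469, D=e−e_prev≈-5.280469; u=3/4·(-3.217969)+5/4·(-4.155469)+1/4·(-5.280469)≈-8.927930; next y=1/5·0.217969+3/4·(-8.927930)≈-6.652354
n=3: y≈-6.652354, sp=-3, e=sp−y≈3.652354; I≈-0.503115, D=e−e_prev≈6.870322; u=3/4·3.652354+5/4·(-0.503115)+1/4·6.870322≈3.827952; next y=1/5·(-6.652354)+3/4·3.827952≈1.540493
n=4: y≈1.540493, sp=-3, e=sp−y≈-4.540493; I≈-5.043608, D=e−e_prev≈-8.192847; u=3/4·(-4.540493)+5/4·(-5.043608)+1/4·(-8.192847)≈-11.758092; next y=1/5·1.540493+3/4·(-11.758092)≈-8.510470
n=5: y≈-8.510470, sp=-3, e=sp−y≈5.510470; I≈0.466862, D=e−e_prev≈10.050963; u=3/4·5.510470+5/4·0.466862+1/4·10.050963≈7.229171; next y=1/5·(-8.510470)+3/4·7.229171≈3.719784
n=6: y≈3.719784, sp=-3, e=sp−y≈-6.719784; I≈-6.252922, D=e−e_prev≈-12.230254; u=3/4·(-6.719784)+5/4·(-6.252922)+1/4·(-12.230254)≈-15.913554; next y=1/5·3.719784+3/4·(-15.913554)≈-11.191209
n=7: y≈-11.191209, sp=-3, e=sp−y≈8.191209; I≈1.938287, D=e−e_prev≈14.910993; u=3/4·8.191209+5/4·1.938287+1/4·14.910993≈12.294014; next y=1/5·(-11.191209)+3/4·12.294014≈6.982268

0 -3 -6.750 0.000
1 -3 1.641 -5.063
2 -3 -8.928 0.218
3 -3 3.828 -6.652
4 -3 -11.758 1.540
5 -3 7.229 -8.510
6 -3 -15.914 3.720
7 -3 12.294 -11.191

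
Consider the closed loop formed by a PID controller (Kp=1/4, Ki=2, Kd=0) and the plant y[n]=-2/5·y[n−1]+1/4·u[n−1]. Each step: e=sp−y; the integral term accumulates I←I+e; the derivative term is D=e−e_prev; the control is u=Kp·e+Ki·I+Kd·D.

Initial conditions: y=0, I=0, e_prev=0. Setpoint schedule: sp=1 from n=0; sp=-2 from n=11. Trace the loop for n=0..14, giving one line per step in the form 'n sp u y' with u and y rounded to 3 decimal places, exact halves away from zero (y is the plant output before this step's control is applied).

0 1 2.250 0.000
1 1 2.984 0.563
2 1 3.953 0.521
3 1 4.328 0.780
4 1 4.790 0.770
5 1 4.982 0.889
6 1 5.202 0.890
7 1 5.299 0.945
8 1 5.405 0.947
9 1 5.453 0.972
10 1 5.504 0.974
11 -2 -1.221 0.986
12 -2 -3.400 -0.700
13 -2 -6.292 -0.570
14 -2 -7.409 -1.345

(exact arithmetic carried between steps; '≈' marks a value shown rounded to 6 d.p. or computed from one; I and e_prev carry over from the previous line; the table rounds u and y to 3 d.p., halves away from zero)
n=0: y=0, sp=1, e=sp−y=1; I=1, D=e−e_prev=1; u=1/4·1+2·1+0·1=2.25; next y=-2/5·0+1/4·2.25=0.5625
n=1: y=0.5625, sp=1, e=sp−y=0.4375; I=1.4375, D=e−e_prev=-0.5625; u=1/4·0.4375+2·1.4375+0·(-0.5625)=2.984375; next y=-2/5·0.5625+1/4·2.984375≈0.521094
n=2: y≈0.521094, sp=1, e=sp−y≈0.478906; I≈1.916406, D=e−e_prev≈0.041406; u=1/4·0.478906+2·1.916406+0·0.041406≈3.952539; next y=-2/5·0.521094+1/4·3.952539≈0.779697
n=3: y≈0.779697, sp=1, e=sp−y≈0.220303; I≈2.136709, D=e−e_prev≈-0.258604; u=1/4·0.220303+2·2.136709+0·(-0.258604)≈4.328494; next y=-2/5·0.779697+1/4·4.328494≈0.770245
n=4: y≈0.770245, sp=1, e=sp−y≈0.229755; I≈2.366464, D=e−e_prev≈0.009453; u=1/4·0.229755+2·2.366464+0·0.009453≈4.790368; next y=-2/5·0.770245+1/4·4.790368≈0.889494
n=5: y≈0.889494, sp=1, e=sp−y≈0.110506; I≈2.476970, D=e−e_prev≈-0.119250; u=1/4·0.110506+2·2.476970+0·(-0.119250)≈4.981567; next y=-2/5·0.889494+1/4·4.981567≈0.889594
n=6: y≈0.889594, sp=1, e=sp−y≈0.110406; I≈2.587376, D=e−e_prev≈-0.000100; u=1/4·0.110406+2·2.587376+0·(-0.000100)≈5.202354; next y=-2/5·0.889594+1/4·5.202354≈0.944751
n=7: y≈0.944751, sp=1, e=sp−y≈0.055249; I≈2.642625, D=e−e_prev≈-0.055157; u=1/4·0.055249+2·2.642625+0·(-0.055157)≈5.299063; next y=-2/5·0.944751+1/4·5.299063≈0.946865
n=8: y≈0.946865, sp=1, e=sp−y≈0.053135; I≈2.695760, D=e−e_prev≈-0.002115; u=1/4·0.053135+2·2.695760+0·(-0.002115)≈5.404804; next y=-2/5·0.946865+1/4·5.404804≈0.972455
n=9: y≈0.972455, sp=1, e=sp−y≈0.027545; I≈2.723305, D=e−e_prev≈-0.025589; u=1/4·0.027545+2·2.723305+0·(-0.025589)≈5.453497; next y=-2/5·0.972455+1/4·5.453497≈0.974392
n=10: y≈0.974392, sp=1, e=sp−y≈0.025608; I≈2.748913, D=e−e_prev≈-0.001938; u=1/4·0.025608+2·2.748913+0·(-0.001938)≈5.504228; next y=-2/5·0.974392+1/4·5.504228≈0.986300
n=11: y≈0.986300, sp=-2, e=sp−y≈-2.986300; I≈-0.237387, D=e−e_prev≈-3.011908; u=1/4·(-2.986300)+2·(-0.237387)+0·(-3.011908)≈-1.221349; next y=-2/5·0.986300+1/4·(-1.221349)≈-0.699857
n=12: y≈-0.699857, sp=-2, e=sp−y≈-1.300143; I≈-1.537530, D=e−e_prev≈1.686157; u=1/4·(-1.300143)+2·(-1.537530)+0·1.686157≈-3.400095; next y=-2/5·(-0.699857)+1/4·(-3.400095)≈-0.570081
n=13: y≈-0.570081, sp=-2, e=sp−y≈-1.429919; I≈-2.967449, D=e−e_prev≈-0.129776; u=1/4·(-1.429919)+2·(-2.967449)+0·(-0.129776)≈-6.292378; next y=-2/5·(-0.570081)+1/4·(-6.292378)≈-1.345062
n=14: y≈-1.345062, sp=-2, e=sp−y≈-0.654938; I≈-3.622387, D=e−e_prev≈0.774981; u=1/4·(-0.654938)+2·(-3.622387)+0·0.774981≈-7.408508; next y=-2/5·(-1.345062)+1/4·(-7.408508)≈-1.314102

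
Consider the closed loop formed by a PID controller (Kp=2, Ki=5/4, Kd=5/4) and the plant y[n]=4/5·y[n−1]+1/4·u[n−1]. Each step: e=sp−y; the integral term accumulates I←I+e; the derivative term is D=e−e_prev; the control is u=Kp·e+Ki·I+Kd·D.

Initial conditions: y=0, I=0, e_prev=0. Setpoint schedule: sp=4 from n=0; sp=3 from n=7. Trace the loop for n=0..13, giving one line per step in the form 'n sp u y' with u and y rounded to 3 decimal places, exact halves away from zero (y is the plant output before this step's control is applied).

(exact arithmetic carried between steps; '≈' marks a value shown rounded to 6 d.p. or computed from one; I and e_prev carry over from the previous line; the table rounds u and y to 3 d.p., halves away from zero)
n=0: y=0, sp=4, e=sp−y=4; I=4, D=e−e_prev=4; u=2·4+5/4·4+5/4·4=18; next y=4/5·0+1/4·18=4.5
n=1: y=4.5, sp=4, e=sp−y=-0.5; I=3.5, D=e−e_prev=-4.5; u=2·(-0.5)+5/4·3.5+5/4·(-4.5)=-2.25; next y=4/5·4.5+1/4·(-2.25)=3.0375
n=2: y=3.0375, sp=4, e=sp−y=0.9625; I=4.4625, D=e−e_prev=1.4625; u=2·0.9625+5/4·4.4625+5/4·1.4625=9.33125; next y=4/5·3.0375+1/4·9.33125≈4.762813
n=3: y≈4.762813, sp=4, e=sp−y≈-0.762813; I≈3.699688, D=e−e_prev≈-1.725313; u=2·(-0.762813)+5/4·3.699688+5/4·(-1.725313)≈0.942344; next y=4/5·4.762813+1/4·0.942344≈4.045836
n=4: y≈4.045836, sp=4, e=sp−y≈-0.045836; I≈3.653852, D=e−e_prev≈0.716977; u=2·(-0.045836)+5/4·3.653852+5/4·0.716977≈5.371863; next y=4/5·4.045836+1/4·5.371863≈4.579635
n=5: y≈4.579635, sp=4, e=sp−y≈-0.579635; I≈3.074217, D=e−e_prev≈-0.533799; u=2·(-0.579635)+5/4·3.074217+5/4·(-0.533799)≈2.016254; next y=4/5·4.579635+1/4·2.016254≈4.167771
n=6: y≈4.167771, sp=4, e=sp−y≈-0.167771; I≈2.906446, D=e−e_prev≈0.411863; u=2·(-0.167771)+5/4·2.906446+5/4·0.411863≈3.812344; next y=4/5·4.167771+1/4·3.812344≈4.287303
n=7: y≈4.287303, sp=3, e=sp−y≈-1.287303; I≈1.619143, D=e−e_prev≈-1.119532; u=2·(-1.287303)+5/4·1.619143+5/4·(-1.119532)≈-1.950092; next y=4/5·4.287303+1/4·(-1.950092)≈2.942319
n=8: y≈2.942319, sp=3, e=sp−y≈0.057681; I≈1.676824, D=e−e_prev≈1.344984; u=2·0.057681+5/4·1.676824+5/4·1.344984≈3.892620; next y=4/5·2.942319+1/4·3.892620≈3.327011
n=9: y≈3.327011, sp=3, e=sp−y≈-0.327011; I≈1.349813, D=e−e_prev≈-0.384691; u=2·(-0.327011)+5/4·1.349813+5/4·(-0.384691)≈0.552381; next y=4/5·3.327011+1/4·0.552381≈2.799704
n=10: y≈2.799704, sp=3, e=sp−y≈0.200296; I≈1.550109, D=e−e_prev≈0.527307; u=2·0.200296+5/4·1.550109+5/4·0.527307≈2.997363; next y=4/5·2.799704+1/4·2.997363≈2.989104
n=11: y≈2.989104, sp=3, e=sp−y≈0.010896; I≈1.561006, D=e−e_prev≈-0.189400; u=2·0.010896+5/4·1.561006+5/4·(-0.189400)≈1.736300; next y=4/5·2.989104+1/4·1.736300≈2.825358
n=12: y≈2.825358, sp=3, e=sp−y≈0.174642; I≈1.735648, D=e−e_prev≈0.163746; u=2·0.174642+5/4·1.735648+5/4·0.163746≈2.723526; next y=4/5·2.825358+1/4·2.723526≈2.941168
n=13: y≈2.941168, sp=3, e=sp−y≈0.058832; I≈1.794480, D=e−e_prev≈-0.115810; u=2·0.058832+5/4·1.794480+5/4·(-0.115810)≈2.216002; next y=4/5·2.941168+1/4·2.216002≈2.906935

0 4 18.000 0.000
1 4 -2.250 4.500
2 4 9.331 3.038
3 4 0.942 4.763
4 4 5.372 4.046
5 4 2.016 4.580
6 4 3.812 4.168
7 3 -1.950 4.287
8 3 3.893 2.942
9 3 0.552 3.327
10 3 2.997 2.800
11 3 1.736 2.989
12 3 2.724 2.825
13 3 2.216 2.941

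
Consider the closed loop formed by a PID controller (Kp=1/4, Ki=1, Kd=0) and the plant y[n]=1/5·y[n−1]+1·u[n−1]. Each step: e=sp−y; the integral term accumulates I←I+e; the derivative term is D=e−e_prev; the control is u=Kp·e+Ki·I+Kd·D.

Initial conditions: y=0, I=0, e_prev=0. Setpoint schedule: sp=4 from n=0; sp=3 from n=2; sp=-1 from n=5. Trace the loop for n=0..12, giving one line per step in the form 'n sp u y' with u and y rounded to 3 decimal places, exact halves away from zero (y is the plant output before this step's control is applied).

(exact arithmetic carried between steps; '≈' marks a value shown rounded to 6 d.p. or computed from one; I and e_prev carry over from the previous line; the table rounds u and y to 3 d.p., halves away from zero)
n=0: y=0, sp=4, e=sp−y=4; I=4, D=e−e_prev=4; u=1/4·4+1·4+0·4=5; next y=1/5·0+1·5=5
n=1: y=5, sp=4, e=sp−y=-1; I=3, D=e−e_prev=-5; u=1/4·(-1)+1·3+0·(-5)=2.75; next y=1/5·5+1·2.75=3.75
n=2: y=3.75, sp=3, e=sp−y=-0.75; I=2.25, D=e−e_prev=0.25; u=1/4·(-0.75)+1·2.25+0·0.25=2.0625; next y=1/5·3.75+1·2.0625=2.8125
n=3: y=2.8125, sp=3, e=sp−y=0.1875; I=2.4375, D=e−e_prev=0.9375; u=1/4·0.1875+1·2.4375+0·0.9375=2.484375; next y=1/5·2.8125+1·2.484375=3.046875
n=4: y=3.046875, sp=3, e=sp−y=-0.046875; I=2.390625, D=e−e_prev=-0.234375; u=1/4·(-0.046875)+1·2.390625+0·(-0.234375)≈2.378906; next y=1/5·3.046875+1·2.378906≈2.988281
n=5: y≈2.988281, sp=-1, e=sp−y≈-3.988281; I≈-1.597656, D=e−e_prev≈-3.941406; u=1/4·(-3.988281)+1·(-1.597656)+0·(-3.941406)≈-2.594727; next y=1/5·2.988281+1·(-2.594727)≈-1.997070
n=6: y≈-1.997070, sp=-1, e=sp−y≈0.997070; I≈-0.600586, D=e−e_prev≈4.985352; u=1/4·0.997070+1·(-0.600586)+0·4.985352≈-0.351318; next y=1/5·(-1.997070)+1·(-0.351318)≈-0.750732
n=7: y≈-0.750732, sp=-1, e=sp−y≈-0.249268; I≈-0.849854, D=e−e_prev≈-1.246338; u=1/4·(-0.249268)+1·(-0.849854)+0·(-1.246338)≈-0.912170; next y=1/5·(-0.750732)+1·(-0.912170)≈-1.062317
n=8: y≈-1.062317, sp=-1, e=sp−y≈0.062317; I≈-0.787537, D=e−e_prev≈0.311584; u=1/4·0.062317+1·(-0.787537)+0·0.311584≈-0.771957; next y=1/5·(-1.062317)+1·(-0.771957)≈-0.984421
n=9: y≈-0.984421, sp=-1, e=sp−y≈-0.015579; I≈-0.803116, D=e−e_prev≈-0.077896; u=1/4·(-0.015579)+1·(-0.803116)+0·(-0.077896)≈-0.807011; next y=1/5·(-0.984421)+1·(-0.807011)≈-1.003895
n=10: y≈-1.003895, sp=-1, e=sp−y≈0.003895; I≈-0.799221, D=e−e_prev≈0.019474; u=1/4·0.003895+1·(-0.799221)+0·0.019474≈-0.798247; next y=1/5·(-1.003895)+1·(-0.798247)≈-0.999026
n=11: y≈-0.999026, sp=-1, e=sp−y≈-0.000974; I≈-0.800195, D=e−e_prev≈-0.004869; u=1/4·(-0.000974)+1·(-0.800195)+0·(-0.004869)≈-0.800438; next y=1/5·(-0.999026)+1·(-0.800438)≈-1.000243
n=12: y≈-1.000243, sp=-1, e=sp−y≈0.000243; I≈-0.799951, D=e−e_prev≈0.001217; u=1/4·0.000243+1·(-0.799951)+0·0.001217≈-0.799890; next y=1/5·(-1.000243)+1·(-0.799890)≈-0.999939

0 4 5.000 0.000
1 4 2.750 5.000
2 3 2.063 3.750
3 3 2.484 2.813
4 3 2.379 3.047
5 -1 -2.595 2.988
6 -1 -0.351 -1.997
7 -1 -0.912 -0.751
8 -1 -0.772 -1.062
9 -1 -0.807 -0.984
10 -1 -0.798 -1.004
11 -1 -0.800 -0.999
12 -1 -0.800 -1.000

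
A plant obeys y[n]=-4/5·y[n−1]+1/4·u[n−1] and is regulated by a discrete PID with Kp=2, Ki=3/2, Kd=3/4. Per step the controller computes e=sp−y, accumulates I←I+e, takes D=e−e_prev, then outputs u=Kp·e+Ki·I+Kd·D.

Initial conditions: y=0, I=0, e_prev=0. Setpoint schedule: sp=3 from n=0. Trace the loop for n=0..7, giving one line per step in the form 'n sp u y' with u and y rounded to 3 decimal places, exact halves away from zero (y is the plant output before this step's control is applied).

0 3 12.750 0.000
1 3 1.453 3.188
2 3 26.403 -2.187
3 3 -14.629 8.350
4 3 64.670 -10.337
5 3 -77.132 24.437
6 3 185.692 -38.833
7 3 -293.382 77.489

(exact arithmetic carried between steps; '≈' marks a value shown rounded to 6 d.p. or computed from one; I and e_prev carry over from the previous line; the table rounds u and y to 3 d.p., halves away from zero)
n=0: y=0, sp=3, e=sp−y=3; I=3, D=e−e_prev=3; u=2·3+3/2·3+3/4·3=12.75; next y=-4/5·0+1/4·12.75=3.1875
n=1: y=3.1875, sp=3, e=sp−y=-0.1875; I=2.8125, D=e−e_prev=-3.1875; u=2·(-0.1875)+3/2·2.8125+3/4·(-3.1875)=1.453125; next y=-4/5·3.1875+1/4·1.453125≈-2.186719
n=2: y≈-2.186719, sp=3, e=sp−y≈5.186719; I≈7.999219, D=e−e_prev≈5.374219; u=2·5.186719+3/2·7.999219+3/4·5.374219≈26.402930; next y=-4/5·(-2.186719)+1/4·26.402930≈8.350107
n=3: y≈8.350107, sp=3, e=sp−y≈-5.350107; I≈2.649111, D=e−e_prev≈-10.536826; u=2·(-5.350107)+3/2·2.649111+3/4·(-10.536826)≈-14.629167; next y=-4/5·8.350107+1/4·(-14.629167)≈-10.337378
n=4: y≈-10.337378, sp=3, e=sp−y≈13.337378; I≈15.986489, D=e−e_prev≈18.687485; u=2·13.337378+3/2·15.986489+3/4·18.687485≈64.670103; next y=-4/5·(-10.337378)+1/4·64.670103≈24.437428
n=5: y≈24.437428, sp=3, e=sp−y≈-21.437428; I≈-5.450939, D=e−e_prev≈-34.774806; u=2·(-21.437428)+3/2·(-5.450939)+3/4·(-34.774806)≈-77.132369; next y=-4/5·24.437428+1/4·(-77.132369)≈-38.833035
n=6: y≈-38.833035, sp=3, e=sp−y≈41.833035; I≈36.382096, D=e−e_prev≈63.270463; u=2·41.833035+3/2·36.382096+3/4·63.270463≈185.692060; next y=-4/5·(-38.833035)+1/4·185.692060≈77.489443
n=7: y≈77.489443, sp=3, e=sp−y≈-74.489443; I≈-38.107347, D=e−e_prev≈-116.322477; u=2·(-74.489443)+3/2·(-38.107347)+3/4·(-116.322477)≈-293.381764; next y=-4/5·77.489443+1/4·(-293.381764)≈-135.336995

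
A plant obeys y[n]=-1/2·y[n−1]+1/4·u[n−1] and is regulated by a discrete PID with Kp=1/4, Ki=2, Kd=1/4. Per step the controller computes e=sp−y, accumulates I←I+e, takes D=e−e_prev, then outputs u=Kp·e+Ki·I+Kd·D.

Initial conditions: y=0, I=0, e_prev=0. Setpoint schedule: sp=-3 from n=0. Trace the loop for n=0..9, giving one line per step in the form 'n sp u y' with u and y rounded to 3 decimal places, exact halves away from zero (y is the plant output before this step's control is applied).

(exact arithmetic carried between steps; '≈' marks a value shown rounded to 6 d.p. or computed from one; I and e_prev carry over from the previous line; the table rounds u and y to 3 d.p., halves away from zero)
n=0: y=0, sp=-3, e=sp−y=-3; I=-3, D=e−e_prev=-3; u=1/4·(-3)+2·(-3)+1/4·(-3)=-7.5; next y=-1/2·0+1/4·(-7.5)=-1.875
n=1: y=-1.875, sp=-3, e=sp−y=-1.125; I=-4.125, D=e−e_prev=1.875; u=1/4·(-1.125)+2·(-4.125)+1/4·1.875=-8.0625; next y=-1/2·(-1.875)+1/4·(-8.0625)=-1.078125
n=2: y=-1.078125, sp=-3, e=sp−y=-1.921875; I=-6.046875, D=e−e_prev=-0.796875; u=1/4·(-1.921875)+2·(-6.046875)+1/4·(-0.796875)≈-12.773438; next y=-1/2·(-1.078125)+1/4·(-12.773438)≈-2.654297
n=3: y≈-2.654297, sp=-3, e=sp−y≈-0.345703; I≈-6.392578, D=e−e_prev≈1.576172; u=1/4·(-0.345703)+2·(-6.392578)+1/4·1.576172≈-12.477539; next y=-1/2·(-2.654297)+1/4·(-12.477539)≈-1.792236
n=4: y≈-1.792236, sp=-3, e=sp−y≈-1.207764; I≈-7.600342, D=e−e_prev≈-0.862061; u=1/4·(-1.207764)+2·(-7.600342)+1/4·(-0.862061)≈-15.718140; next y=-1/2·(-1.792236)+1/4·(-15.718140)≈-3.033417
n=5: y≈-3.033417, sp=-3, e=sp−y≈0.033417; I≈-7.566925, D=e−e_prev≈1.241180; u=1/4·0.033417+2·(-7.566925)+1/4·1.241180≈-14.815201; next y=-1/2·(-3.033417)+1/4·(-14.815201)≈-2.187092
n=6: y≈-2.187092, sp=-3, e=sp−y≈-0.812908; I≈-8.379833, D=e−e_prev≈-0.846325; u=1/4·(-0.812908)+2·(-8.379833)+1/4·(-0.846325)≈-17.174475; next y=-1/2·(-2.187092)+1/4·(-17.174475)≈-3.200073
n=7: y≈-3.200073, sp=-3, e=sp−y≈0.200073; I≈-8.179760, D=e−e_prev≈1.012981; u=1/4·0.200073+2·(-8.179760)+1/4·1.012981≈-16.056257; next y=-1/2·(-3.200073)+1/4·(-16.056257)≈-2.414028
n=8: y≈-2.414028, sp=-3, e=sp−y≈-0.585972; I≈-8.765732, D=e−e_prev≈-0.786045; u=1/4·(-0.585972)+2·(-8.765732)+1/4·(-0.786045)≈-17.874469; next y=-1/2·(-2.414028)+1/4·(-17.874469)≈-3.261603
n=9: y≈-3.261603, sp=-3, e=sp−y≈0.261603; I≈-8.504129, D=e−e_prev≈0.847575; u=1/4·0.261603+2·(-8.504129)+1/4·0.847575≈-16.730964; next y=-1/2·(-3.261603)+1/4·(-16.730964)≈-2.551939

0 -3 -7.500 0.000
1 -3 -8.063 -1.875
2 -3 -12.773 -1.078
3 -3 -12.478 -2.654
4 -3 -15.718 -1.792
5 -3 -14.815 -3.033
6 -3 -17.174 -2.187
7 -3 -16.056 -3.200
8 -3 -17.874 -2.414
9 -3 -16.731 -3.262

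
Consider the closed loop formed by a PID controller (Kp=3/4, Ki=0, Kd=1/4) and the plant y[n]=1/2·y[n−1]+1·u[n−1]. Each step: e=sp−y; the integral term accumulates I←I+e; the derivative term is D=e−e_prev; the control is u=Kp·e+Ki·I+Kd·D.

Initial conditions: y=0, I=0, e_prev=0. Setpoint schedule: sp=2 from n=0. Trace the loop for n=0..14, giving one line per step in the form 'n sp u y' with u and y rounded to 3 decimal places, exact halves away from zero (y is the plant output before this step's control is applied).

(exact arithmetic carried between steps; '≈' marks a value shown rounded to 6 d.p. or computed from one; I and e_prev carry over from the previous line; the table rounds u and y to 3 d.p., halves away from zero)
n=0: y=0, sp=2, e=sp−y=2; I=2, D=e−e_prev=2; u=3/4·2+0·2+1/4·2=2; next y=1/2·0+1·2=2
n=1: y=2, sp=2, e=sp−y=0; I=2, D=e−e_prev=-2; u=3/4·0+0·2+1/4·(-2)=-0.5; next y=1/2·2+1·(-0.5)=0.5
n=2: y=0.5, sp=2, e=sp−y=1.5; I=3.5, D=e−e_prev=1.5; u=3/4·1.5+0·3.5+1/4·1.5=1.5; next y=1/2·0.5+1·1.5=1.75
n=3: y=1.75, sp=2, e=sp−y=0.25; I=3.75, D=e−e_prev=-1.25; u=3/4·0.25+0·3.75+1/4·(-1.25)=-0.125; next y=1/2·1.75+1·(-0.125)=0.75
n=4: y=0.75, sp=2, e=sp−y=1.25; I=5, D=e−e_prev=1; u=3/4·1.25+0·5+1/4·1=1.1875; next y=1/2·0.75+1·1.1875=1.5625
n=5: y=1.5625, sp=2, e=sp−y=0.4375; I=5.4375, D=e−e_prev=-0.8125; u=3/4·0.4375+0·5.4375+1/4·(-0.8125)=0.125; next y=1/2·1.5625+1·0.125=0.90625
n=6: y=0.90625, sp=2, e=sp−y=1.09375; I=6.53125, D=e−e_prev=0.65625; u=3/4·1.09375+0·6.53125+1/4·0.65625=0.984375; next y=1/2·0.90625+1·0.984375=1.4375
n=7: y=1.4375, sp=2, e=sp−y=0.5625; I=7.09375, D=e−e_prev=-0.53125; u=3/4·0.5625+0·7.09375+1/4·(-0.53125)≈0.289063; next y=1/2·1.4375+1·0.289063≈1.007813
n=8: y≈1.007813, sp=2, e=sp−y≈0.992188; I≈8.085938, D=e−e_prev≈0.429688; u=3/4·0.992188+0·8.085938+1/4·0.429688≈0.851563; next y=1/2·1.007813+1·0.851563≈1.355469
n=9: y≈1.355469, sp=2, e=sp−y≈0.644531; I≈8.730469, D=e−e_prev≈-0.347656; u=3/4·0.644531+0·8.730469+1/4·(-0.347656)≈0.396484; next y=1/2·1.355469+1·0.396484≈1.074219
n=10: y≈1.074219, sp=2, e=sp−y≈0.925781; I≈9.65625, D=e−e_prev≈0.28125; u=3/4·0.925781+0·9.65625+1/4·0.28125≈0.764648; next y=1/2·1.074219+1·0.764648≈1.301758
n=11: y≈1.301758, sp=2, e=sp−y≈0.698242; I≈10.354492, D=e−e_prev≈-0.227539; u=3/4·0.698242+0·10.354492+1/4·(-0.227539)≈0.466797; next y=1/2·1.301758+1·0.466797≈1.117676
n=12: y≈1.117676, sp=2, e=sp−y≈0.882324; I≈11.236816, D=e−e_prev≈0.184082; u=3/4·0.882324+0·11.236816+1/4·0.184082≈0.707764; next y=1/2·1.117676+1·0.707764≈1.266602
n=13: y≈1.266602, sp=2, e=sp−y≈0.733398; I≈11.970215, D=e−e_prev≈-0.148926; u=3/4·0.733398+0·11.970215+1/4·(-0.148926)≈0.512817; next y=1/2·1.266602+1·0.512817≈1.146118
n=14: y≈1.146118, sp=2, e=sp−y≈0.853882; I≈12.824097, D=e−e_prev≈0.120483; u=3/4·0.853882+0·12.824097+1/4·0.120483≈0.670532; next y=1/2·1.146118+1·0.670532≈1.243591

0 2 2.000 0.000
1 2 -0.500 2.000
2 2 1.500 0.500
3 2 -0.125 1.750
4 2 1.188 0.750
5 2 0.125 1.563
6 2 0.984 0.906
7 2 0.289 1.438
8 2 0.852 1.008
9 2 0.396 1.355
10 2 0.765 1.074
11 2 0.467 1.302
12 2 0.708 1.118
13 2 0.513 1.267
14 2 0.671 1.146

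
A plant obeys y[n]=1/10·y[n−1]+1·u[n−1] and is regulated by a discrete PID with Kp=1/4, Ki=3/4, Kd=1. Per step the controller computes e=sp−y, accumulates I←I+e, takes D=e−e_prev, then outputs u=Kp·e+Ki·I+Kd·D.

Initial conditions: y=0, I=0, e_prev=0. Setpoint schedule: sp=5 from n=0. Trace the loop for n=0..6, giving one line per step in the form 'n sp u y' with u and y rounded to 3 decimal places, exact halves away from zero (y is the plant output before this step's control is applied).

(exact arithmetic carried between steps; '≈' marks a value shown rounded to 6 d.p. or computed from one; I and e_prev carry over from the previous line; the table rounds u and y to 3 d.p., halves away from zero)
n=0: y=0, sp=5, e=sp−y=5; I=5, D=e−e_prev=5; u=1/4·5+3/4·5+1·5=10; next y=1/10·0+1·10=10
n=1: y=10, sp=5, e=sp−y=-5; I=0, D=e−e_prev=-10; u=1/4·(-5)+3/4·0+1·(-10)=-11.25; next y=1/10·10+1·(-11.25)=-10.25
n=2: y=-10.25, sp=5, e=sp−y=15.25; I=15.25, D=e−e_prev=20.25; u=1/4·15.25+3/4·15.25+1·20.25=35.5; next y=1/10·(-10.25)+1·35.5=34.475
n=3: y=34.475, sp=5, e=sp−y=-29.475; I=-14.225, D=e−e_prev=-44.725; u=1/4·(-29.475)+3/4·(-14.225)+1·(-44.725)=-62.7625; next y=1/10·34.475+1·(-62.7625)=-59.315
n=4: y=-59.315, sp=5, e=sp−y=64.315; I=50.09, D=e−e_prev=93.79; u=1/4·64.315+3/4·50.09+1·93.79=147.43625; next y=1/10·(-59.315)+1·147.43625=141.50475
n=5: y=141.50475, sp=5, e=sp−y=-136.50475; I=-86.41475, D=e−e_prev=-200.81975; u=1/4·(-136.50475)+3/4·(-86.41475)+1·(-200.81975)=-299.757; next y=1/10·141.50475+1·(-299.757)=-285.606525
n=6: y=-285.606525, sp=5, e=sp−y=290.606525; I=204.191775, D=e−e_prev=427.111275; u=1/4·290.606525+3/4·204.191775+1·427.111275≈652.906738; next y=1/10·(-285.606525)+1·652.906738≈624.346085

0 5 10.000 0.000
1 5 -11.250 10.000
2 5 35.500 -10.250
3 5 -62.763 34.475
4 5 147.436 -59.315
5 5 -299.757 141.505
6 5 652.907 -285.607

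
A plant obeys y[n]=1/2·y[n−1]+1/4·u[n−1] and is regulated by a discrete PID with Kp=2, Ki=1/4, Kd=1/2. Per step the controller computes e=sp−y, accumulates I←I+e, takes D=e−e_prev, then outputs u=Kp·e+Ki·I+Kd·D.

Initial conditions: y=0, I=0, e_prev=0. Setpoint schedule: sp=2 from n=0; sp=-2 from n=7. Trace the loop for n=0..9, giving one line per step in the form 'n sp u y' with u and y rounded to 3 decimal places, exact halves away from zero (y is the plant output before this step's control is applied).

(exact arithmetic carried between steps; '≈' marks a value shown rounded to 6 d.p. or computed from one; I and e_prev carry over from the previous line; the table rounds u and y to 3 d.p., halves away from zero)
n=0: y=0, sp=2, e=sp−y=2; I=2, D=e−e_prev=2; u=2·2+1/4·2+1/2·2=5.5; next y=1/2·0+1/4·5.5=1.375
n=1: y=1.375, sp=2, e=sp−y=0.625; I=2.625, D=e−e_prev=-1.375; u=2·0.625+1/4·2.625+1/2·(-1.375)=1.21875; next y=1/2·1.375+1/4·1.21875≈0.992188
n=2: y≈0.992188, sp=2, e=sp−y≈1.007813; I≈3.632813, D=e−e_prev≈0.382813; u=2·1.007813+1/4·3.632813+1/2·0.382813≈3.115234; next y=1/2·0.992188+1/4·3.115234≈1.274902
n=3: y≈1.274902, sp=2, e=sp−y≈0.725098; I≈4.357910, D=e−e_prev≈-0.282715; u=2·0.725098+1/4·4.357910+1/2·(-0.282715)≈2.398315; next y=1/2·1.274902+1/4·2.398315≈1.237030
n=4: y≈1.237030, sp=2, e=sp−y≈0.762970; I≈5.120880, D=e−e_prev≈0.037872; u=2·0.762970+1/4·5.120880+1/2·0.037872≈2.825096; next y=1/2·1.237030+1/4·2.825096≈1.324789
n=5: y≈1.324789, sp=2, e=sp−y≈0.675211; I≈5.796091, D=e−e_prev≈-0.087759; u=2·0.675211+1/4·5.796091+1/2·(-0.087759)≈2.755565; next y=1/2·1.324789+1/4·2.755565≈1.351286
n=6: y≈1.351286, sp=2, e=sp−y≈0.648714; I≈6.444805, D=e−e_prev≈-0.026497; u=2·0.648714+1/4·6.444805+1/2·(-0.026497)≈2.895381; next y=1/2·1.351286+1/4·2.895381≈1.399488
n=7: y≈1.399488, sp=-2, e=sp−y≈-3.399488; I≈3.045317, D=e−e_prev≈-4.048202; u=2·(-3.399488)+1/4·3.045317+1/2·(-4.048202)≈-8.061748; next y=1/2·1.399488+1/4·(-8.061748)≈-1.315693
n=8: y≈-1.315693, sp=-2, e=sp−y≈-0.684307; I≈2.361010, D=e−e_prev≈2.715181; u=2·(-0.684307)+1/4·2.361010+1/2·2.715181≈0.579229; next y=1/2·(-1.315693)+1/4·0.579229≈-0.513039
n=9: y≈-0.513039, sp=-2, e=sp−y≈-1.486961; I≈0.874049, D=e−e_prev≈-0.802654; u=2·(-1.486961)+1/4·0.874049+1/2·(-0.802654)≈-3.156736; next y=1/2·(-0.513039)+1/4·(-3.156736)≈-1.045704

0 2 5.500 0.000
1 2 1.219 1.375
2 2 3.115 0.992
3 2 2.398 1.275
4 2 2.825 1.237
5 2 2.756 1.325
6 2 2.895 1.351
7 -2 -8.062 1.399
8 -2 0.579 -1.316
9 -2 -3.157 -0.513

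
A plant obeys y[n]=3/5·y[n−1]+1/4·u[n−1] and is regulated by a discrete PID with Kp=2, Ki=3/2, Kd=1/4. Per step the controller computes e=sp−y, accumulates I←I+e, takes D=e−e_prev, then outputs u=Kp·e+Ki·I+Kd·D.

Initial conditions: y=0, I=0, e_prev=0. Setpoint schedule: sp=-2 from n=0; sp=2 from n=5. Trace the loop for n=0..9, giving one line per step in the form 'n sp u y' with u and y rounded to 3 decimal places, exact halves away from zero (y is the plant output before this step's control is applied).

(exact arithmetic carried between steps; '≈' marks a value shown rounded to 6 d.p. or computed from one; I and e_prev carry over from the previous line; the table rounds u and y to 3 d.p., halves away from zero)
n=0: y=0, sp=-2, e=sp−y=-2; I=-2, D=e−e_prev=-2; u=2·(-2)+3/2·(-2)+1/4·(-2)=-7.5; next y=3/5·0+1/4·(-7.5)=-1.875
n=1: y=-1.875, sp=-2, e=sp−y=-0.125; I=-2.125, D=e−e_prev=1.875; u=2·(-0.125)+3/2·(-2.125)+1/4·1.875=-2.96875; next y=3/5·(-1.875)+1/4·(-2.96875)≈-1.867188
n=2: y≈-1.867188, sp=-2, e=sp−y≈-0.132813; I≈-2.257813, D=e−e_prev≈-0.007813; u=2·(-0.132813)+3/2·(-2.257813)+1/4·(-0.007813)≈-3.654297; next y=3/5·(-1.867188)+1/4·(-3.654297)≈-2.033887
n=3: y≈-2.033887, sp=-2, e=sp−y≈0.033887; I≈-2.223926, D=e−e_prev≈0.166699; u=2·0.033887+3/2·(-2.223926)+1/4·0.166699≈-3.226440; next y=3/5·(-2.033887)+1/4·(-3.226440)≈-2.026942
n=4: y≈-2.026942, sp=-2, e=sp−y≈0.026942; I≈-2.196984, D=e−e_prev≈-0.006945; u=2·0.026942+3/2·(-2.196984)+1/4·(-0.006945)≈-3.243327; next y=3/5·(-2.026942)+1/4·(-3.243327)≈-2.026997
n=5: y≈-2.026997, sp=2, e=sp−y≈4.026997; I≈1.830013, D=e−e_prev≈4.000055; u=2·4.026997+3/2·1.830013+1/4·4.000055≈11.799028; next y=3/5·(-2.026997)+1/4·11.799028≈1.733559
n=6: y≈1.733559, sp=2, e=sp−y≈0.266441; I≈2.096455, D=e−e_prev≈-3.760556; u=2·0.266441+3/2·2.096455+1/4·(-3.760556)≈2.737426; next y=3/5·1.733559+1/4·2.737426≈1.724492
n=7: y≈1.724492, sp=2, e=sp−y≈0.275508; I≈2.371963, D=e−e_prev≈0.009067; u=2·0.275508+3/2·2.371963+1/4·0.009067≈4.111228; next y=3/5·1.724492+1/4·4.111228≈2.062502
n=8: y≈2.062502, sp=2, e=sp−y≈-0.062502; I≈2.309461, D=e−e_prev≈-0.338010; u=2·(-0.062502)+3/2·2.309461+1/4·(-0.338010)≈3.254685; next y=3/5·2.062502+1/4·3.254685≈2.051172
n=9: y≈2.051172, sp=2, e=sp−y≈-0.051172; I≈2.258289, D=e−e_prev≈0.011330; u=2·(-0.051172)+3/2·2.258289+1/4·0.011330≈3.287920; next y=3/5·2.051172+1/4·3.287920≈2.052684

0 -2 -7.500 0.000
1 -2 -2.969 -1.875
2 -2 -3.654 -1.867
3 -2 -3.226 -2.034
4 -2 -3.243 -2.027
5 2 11.799 -2.027
6 2 2.737 1.734
7 2 4.111 1.724
8 2 3.255 2.063
9 2 3.288 2.051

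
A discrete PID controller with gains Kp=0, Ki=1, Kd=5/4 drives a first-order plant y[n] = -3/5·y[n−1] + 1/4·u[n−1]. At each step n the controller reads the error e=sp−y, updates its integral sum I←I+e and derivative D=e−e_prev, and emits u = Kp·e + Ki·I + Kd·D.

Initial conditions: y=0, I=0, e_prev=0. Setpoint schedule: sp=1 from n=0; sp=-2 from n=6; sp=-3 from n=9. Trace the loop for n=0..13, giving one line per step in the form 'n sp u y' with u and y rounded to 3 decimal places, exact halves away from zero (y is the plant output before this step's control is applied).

0 1 2.250 0.000
1 1 0.734 0.563
2 1 3.487 -0.154
3 1 1.230 0.964
4 1 5.442 -0.271
5 1 1.133 1.523
6 -2 0.948 -0.631
7 -2 -2.167 0.615
8 -2 0.210 -0.911
9 -3 -8.435 0.599
10 -3 -1.995 -2.468
11 -3 -14.125 0.982
12 -3 -2.312 -4.121
13 -3 -21.104 1.894

(exact arithmetic carried between steps; '≈' marks a value shown rounded to 6 d.p. or computed from one; I and e_prev carry over from the previous line; the table rounds u and y to 3 d.p., halves away from zero)
n=0: y=0, sp=1, e=sp−y=1; I=1, D=e−e_prev=1; u=0·1+1·1+5/4·1=2.25; next y=-3/5·0+1/4·2.25=0.5625
n=1: y=0.5625, sp=1, e=sp−y=0.4375; I=1.4375, D=e−e_prev=-0.5625; u=0·0.4375+1·1.4375+5/4·(-0.5625)=0.734375; next y=-3/5·0.5625+1/4·0.734375≈-0.153906
n=2: y≈-0.153906, sp=1, e=sp−y≈1.153906; I≈2.591406, D=e−e_prev≈0.716406; u=0·1.153906+1·2.591406+5/4·0.716406≈3.486914; next y=-3/5·(-0.153906)+1/4·3.486914≈0.964072
n=3: y≈0.964072, sp=1, e=sp−y≈0.035928; I≈2.627334, D=e−e_prev≈-1.117979; u=0·0.035928+1·2.627334+5/4·(-1.117979)≈1.229861; next y=-3/5·0.964072+1/4·1.229861≈-0.270978
n=4: y≈-0.270978, sp=1, e=sp−y≈1.270978; I≈3.898312, D=e−e_prev≈1.235050; u=0·1.270978+1·3.898312+5/4·1.235050≈5.442125; next y=-3/5·(-0.270978)+1/4·5.442125≈1.523118
n=5: y≈1.523118, sp=1, e=sp−y≈-0.523118; I≈3.375194, D=e−e_prev≈-1.794096; u=0·(-0.523118)+1·3.375194+5/4·(-1.794096)≈1.132574; next y=-3/5·1.523118+1/4·1.132574≈-0.630728
n=6: y≈-0.630728, sp=-2, e=sp−y≈-1.369272; I≈2.005921, D=e−e_prev≈-0.846154; u=0·(-1.369272)+1·2.005921+5/4·(-0.846154)≈0.948229; next y=-3/5·(-0.630728)+1/4·0.948229≈0.615494
n=7: y≈0.615494, sp=-2, e=sp−y≈-2.615494; I≈-0.609572, D=e−e_prev≈-1.246221; u=0·(-2.615494)+1·(-0.609572)+5/4·(-1.246221)≈-2.167349; next y=-3/5·0.615494+1/4·(-2.167349)≈-0.911133
n=8: y≈-0.911133, sp=-2, e=sp−y≈-1.088867; I≈-1.698439, D=e−e_prev≈1.526627; u=0·(-1.088867)+1·(-1.698439)+5/4·1.526627≈0.209845; next y=-3/5·(-0.911133)+1/4·0.209845≈0.599141
n=9: y≈0.599141, sp=-3, e=sp−y≈-3.599141; I≈-5.297580, D=e−e_prev≈-2.510275; u=0·(-3.599141)+1·(-5.297580)+5/4·(-2.510275)≈-8.435423; next y=-3/5·0.599141+1/4·(-8.435423)≈-2.468341
n=10: y≈-2.468341, sp=-3, e=sp−y≈-0.531659; I≈-5.829239, D=e−e_prev≈3.067482; u=0·(-0.531659)+1·(-5.829239)+5/4·3.067482≈-1.994887; next y=-3/5·(-2.468341)+1/4·(-1.994887)≈0.982283
n=11: y≈0.982283, sp=-3, e=sp−y≈-3.982283; I≈-9.811522, D=e−e_prev≈-3.450623; u=0·(-3.982283)+1·(-9.811522)+5/4·(-3.450623)≈-14.124801; next y=-3/5·0.982283+1/4·(-14.124801)≈-4.120570
n=12: y≈-4.120570, sp=-3, e=sp−y≈1.120570; I≈-8.690952, D=e−e_prev≈5.102852; u=0·1.120570+1·(-8.690952)+5/4·5.102852≈-2.312387; next y=-3/5·(-4.120570)+1/4·(-2.312387)≈1.894245
n=13: y≈1.894245, sp=-3, e=sp−y≈-4.894245; I≈-13.585197, D=e−e_prev≈-6.014815; u=0·(-4.894245)+1·(-13.585197)+5/4·(-6.014815)≈-21.103716; next y=-3/5·1.894245+1/4·(-21.103716)≈-6.412476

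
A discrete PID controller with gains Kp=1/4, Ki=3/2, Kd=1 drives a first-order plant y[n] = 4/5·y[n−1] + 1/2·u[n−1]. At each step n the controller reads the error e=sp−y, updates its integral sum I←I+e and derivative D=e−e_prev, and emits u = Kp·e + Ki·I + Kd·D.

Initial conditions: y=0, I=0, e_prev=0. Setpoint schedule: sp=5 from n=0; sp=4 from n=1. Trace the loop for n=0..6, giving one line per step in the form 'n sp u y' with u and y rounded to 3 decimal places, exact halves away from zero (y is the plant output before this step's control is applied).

0 5 13.750 0.000
1 4 -5.406 6.875
2 4 9.371 2.797
3 4 -4.249 6.923
4 4 5.143 3.414
5 4 -2.681 5.302
6 4 3.857 2.901

(exact arithmetic carried between steps; '≈' marks a value shown rounded to 6 d.p. or computed from one; I and e_prev carry over from the previous line; the table rounds u and y to 3 d.p., halves away from zero)
n=0: y=0, sp=5, e=sp−y=5; I=5, D=e−e_prev=5; u=1/4·5+3/2·5+1·5=13.75; next y=4/5·0+1/2·13.75=6.875
n=1: y=6.875, sp=4, e=sp−y=-2.875; I=2.125, D=e−e_prev=-7.875; u=1/4·(-2.875)+3/2·2.125+1·(-7.875)=-5.40625; next y=4/5·6.875+1/2·(-5.40625)=2.796875
n=2: y=2.796875, sp=4, e=sp−y=1.203125; I=3.328125, D=e−e_prev=4.078125; u=1/4·1.203125+3/2·3.328125+1·4.078125≈9.371094; next y=4/5·2.796875+1/2·9.371094≈6.923047
n=3: y≈6.923047, sp=4, e=sp−y≈-2.923047; I≈0.405078, D=e−e_prev≈-4.126172; u=1/4·(-2.923047)+3/2·0.405078+1·(-4.126172)≈-4.249316; next y=4/5·6.923047+1/2·(-4.249316)≈3.413779
n=4: y≈3.413779, sp=4, e=sp−y≈0.586221; I≈0.991299, D=e−e_prev≈3.509268; u=1/4·0.586221+3/2·0.991299+1·3.509268≈5.142771; next y=4/5·3.413779+1/2·5.142771≈5.302409
n=5: y≈5.302409, sp=4, e=sp−y≈-1.302409; I≈-0.311110, D=e−e_prev≈-1.888630; u=1/4·(-1.302409)+3/2·(-0.311110)+1·(-1.888630)≈-2.680897; next y=4/5·5.302409+1/2·(-2.680897)≈2.901479
n=6: y≈2.901479, sp=4, e=sp−y≈1.098521; I≈0.787411, D=e−e_prev≈2.400930; u=1/4·1.098521+3/2·0.787411+1·2.400930≈3.856678; next y=4/5·2.901479+1/2·3.856678≈4.249522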